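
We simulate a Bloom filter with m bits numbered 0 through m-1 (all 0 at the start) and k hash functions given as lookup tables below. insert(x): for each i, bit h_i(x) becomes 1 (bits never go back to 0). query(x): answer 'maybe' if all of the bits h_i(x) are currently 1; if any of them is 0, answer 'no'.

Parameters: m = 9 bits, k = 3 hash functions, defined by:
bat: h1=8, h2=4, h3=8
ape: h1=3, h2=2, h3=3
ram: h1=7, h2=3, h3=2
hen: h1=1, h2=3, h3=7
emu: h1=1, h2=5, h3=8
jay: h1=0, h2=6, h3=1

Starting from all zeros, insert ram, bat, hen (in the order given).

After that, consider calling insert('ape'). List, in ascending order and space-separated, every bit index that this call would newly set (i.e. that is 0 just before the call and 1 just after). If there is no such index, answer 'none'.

Start: bits=000000000
After insert 'ram': sets bits 2 3 7 -> bits=001100010
After insert 'bat': sets bits 4 8 -> bits=001110011
After insert 'hen': sets bits 1 3 7 -> bits=011110011
insert 'ape' would touch bits 2 3; currently bit2=1, bit3=1
Bits that are 0 among those (would change 0->1): none

Answer: none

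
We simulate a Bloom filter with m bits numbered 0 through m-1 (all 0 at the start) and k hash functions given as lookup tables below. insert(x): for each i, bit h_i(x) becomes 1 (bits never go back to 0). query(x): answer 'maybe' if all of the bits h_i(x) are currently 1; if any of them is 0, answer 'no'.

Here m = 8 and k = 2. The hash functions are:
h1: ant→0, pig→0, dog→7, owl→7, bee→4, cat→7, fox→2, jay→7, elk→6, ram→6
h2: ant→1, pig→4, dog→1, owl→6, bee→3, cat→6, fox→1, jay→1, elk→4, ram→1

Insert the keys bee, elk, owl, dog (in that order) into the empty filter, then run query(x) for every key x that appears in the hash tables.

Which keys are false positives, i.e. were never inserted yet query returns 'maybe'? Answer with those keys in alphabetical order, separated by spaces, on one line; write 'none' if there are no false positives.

Answer: cat jay ram

Derivation:
Start: bits=00000000
After insert 'bee': sets bits 3 4 -> bits=00011000
After insert 'elk': sets bits 4 6 -> bits=00011010
After insert 'owl': sets bits 6 7 -> bits=00011011
After insert 'dog': sets bits 1 7 -> bits=01011011
Not inserted: ant cat fox jay pig ram — query each against bits=01011011:
query ant: checks bit0=0, bit1=1 (has a 0) -> no => not a false positive
query cat: checks bit6=1, bit7=1 (all 1) -> maybe => FALSE POSITIVE
query fox: checks bit1=1, bit2=0 (has a 0) -> no => not a false positive
query jay: checks bit1=1, bit7=1 (all 1) -> maybe => FALSE POSITIVE
query pig: checks bit0=0, bit4=1 (has a 0) -> no => not a false positive
query ram: checks bit1=1, bit6=1 (all 1) -> maybe => FALSE POSITIVE
False positives (alphabetical): cat jay ram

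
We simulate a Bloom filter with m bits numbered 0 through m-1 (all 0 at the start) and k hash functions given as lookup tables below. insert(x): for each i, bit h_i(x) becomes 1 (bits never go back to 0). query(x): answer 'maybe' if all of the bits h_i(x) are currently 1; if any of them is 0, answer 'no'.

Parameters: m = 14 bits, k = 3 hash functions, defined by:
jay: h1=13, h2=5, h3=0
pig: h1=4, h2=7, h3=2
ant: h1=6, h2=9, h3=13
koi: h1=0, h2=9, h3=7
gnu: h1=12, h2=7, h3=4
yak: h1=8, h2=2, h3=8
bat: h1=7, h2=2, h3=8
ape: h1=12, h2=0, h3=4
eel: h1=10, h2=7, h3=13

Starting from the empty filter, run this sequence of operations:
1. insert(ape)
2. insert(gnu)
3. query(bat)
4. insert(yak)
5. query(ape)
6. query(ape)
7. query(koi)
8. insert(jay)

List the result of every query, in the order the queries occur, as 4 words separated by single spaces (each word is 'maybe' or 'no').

Answer: no maybe maybe no

Derivation:
Start: bits=00000000000000
Op 1: insert ape -> sets bits 0 4 12 -> bits=10001000000010
Op 2: insert gnu -> sets bits 4 7 12 -> bits=10001001000010
Op 3: query bat -> checks bit2=0, bit7=1, bit8=0 (has a 0) -> no
Op 4: insert yak -> sets bits 2 8 -> bits=10101001100010
Op 5: query ape -> checks bit0=1, bit4=1, bit12=1 (all 1) -> maybe
Op 6: query ape -> checks bit0=1, bit4=1, bit12=1 (all 1) -> maybe
Op 7: query koi -> checks bit0=1, bit7=1, bit9=0 (has a 0) -> no
Op 8: insert jay -> sets bits 0 5 13 -> bits=10101101100011
Query results in order: no maybe maybe no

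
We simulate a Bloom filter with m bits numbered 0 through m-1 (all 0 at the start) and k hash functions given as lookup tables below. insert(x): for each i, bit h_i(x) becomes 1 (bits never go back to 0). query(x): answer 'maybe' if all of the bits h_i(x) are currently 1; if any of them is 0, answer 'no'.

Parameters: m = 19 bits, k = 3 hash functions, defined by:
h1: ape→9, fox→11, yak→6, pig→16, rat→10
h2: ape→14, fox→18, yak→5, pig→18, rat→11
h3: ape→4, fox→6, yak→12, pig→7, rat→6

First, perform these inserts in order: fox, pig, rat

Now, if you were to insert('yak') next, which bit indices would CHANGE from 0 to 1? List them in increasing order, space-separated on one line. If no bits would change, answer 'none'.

Start: bits=0000000000000000000
After insert 'fox': sets bits 6 11 18 -> bits=0000001000010000001
After insert 'pig': sets bits 7 16 18 -> bits=0000001100010000101
After insert 'rat': sets bits 6 10 11 -> bits=0000001100110000101
insert 'yak' would touch bits 5 6 12; currently bit5=0, bit6=1, bit12=0
Bits that are 0 among those (would change 0->1): 5 12

Answer: 5 12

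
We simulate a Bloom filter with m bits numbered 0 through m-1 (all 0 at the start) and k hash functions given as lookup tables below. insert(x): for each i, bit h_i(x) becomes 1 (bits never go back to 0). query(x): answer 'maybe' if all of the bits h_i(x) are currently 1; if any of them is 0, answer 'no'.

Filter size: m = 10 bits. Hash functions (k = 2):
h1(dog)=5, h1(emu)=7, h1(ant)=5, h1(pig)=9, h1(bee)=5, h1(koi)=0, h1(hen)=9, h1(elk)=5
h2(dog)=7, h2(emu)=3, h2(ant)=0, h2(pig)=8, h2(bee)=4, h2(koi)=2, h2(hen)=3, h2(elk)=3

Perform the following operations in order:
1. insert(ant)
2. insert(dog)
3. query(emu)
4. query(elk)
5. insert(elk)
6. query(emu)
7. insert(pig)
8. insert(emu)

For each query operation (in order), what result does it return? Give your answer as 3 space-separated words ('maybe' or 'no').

Start: bits=0000000000
Op 1: insert ant -> sets bits 0 5 -> bits=1000010000
Op 2: insert dog -> sets bits 5 7 -> bits=1000010100
Op 3: query emu -> checks bit3=0, bit7=1 (has a 0) -> no
Op 4: query elk -> checks bit3=0, bit5=1 (has a 0) -> no
Op 5: insert elk -> sets bits 3 5 -> bits=1001010100
Op 6: query emu -> checks bit3=1, bit7=1 (all 1) -> maybe
Op 7: insert pig -> sets bits 8 9 -> bits=1001010111
Op 8: insert emu -> sets bits 3 7 -> bits=1001010111
Query results in order: no no maybe

Answer: no no maybe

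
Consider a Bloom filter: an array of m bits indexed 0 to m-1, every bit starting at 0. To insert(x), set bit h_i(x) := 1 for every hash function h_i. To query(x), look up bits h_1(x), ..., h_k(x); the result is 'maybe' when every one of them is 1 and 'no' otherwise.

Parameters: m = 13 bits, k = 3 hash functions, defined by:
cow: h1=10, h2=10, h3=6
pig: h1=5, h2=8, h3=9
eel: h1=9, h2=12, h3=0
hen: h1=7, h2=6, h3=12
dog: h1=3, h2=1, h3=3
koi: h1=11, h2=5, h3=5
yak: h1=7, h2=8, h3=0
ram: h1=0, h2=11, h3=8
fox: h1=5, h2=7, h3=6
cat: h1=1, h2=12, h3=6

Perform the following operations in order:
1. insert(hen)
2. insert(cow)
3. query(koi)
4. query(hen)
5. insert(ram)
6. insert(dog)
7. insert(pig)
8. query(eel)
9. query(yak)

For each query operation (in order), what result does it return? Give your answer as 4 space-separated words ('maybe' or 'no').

Answer: no maybe maybe maybe

Derivation:
Start: bits=0000000000000
Op 1: insert hen -> sets bits 6 7 12 -> bits=0000001100001
Op 2: insert cow -> sets bits 6 10 -> bits=0000001100101
Op 3: query koi -> checks bit5=0, bit11=0 (has a 0) -> no
Op 4: query hen -> checks bit6=1, bit7=1, bit12=1 (all 1) -> maybe
Op 5: insert ram -> sets bits 0 8 11 -> bits=1000001110111
Op 6: insert dog -> sets bits 1 3 -> bits=1101001110111
Op 7: insert pig -> sets bits 5 8 9 -> bits=1101011111111
Op 8: query eel -> checks bit0=1, bit9=1, bit12=1 (all 1) -> maybe
Op 9: query yak -> checks bit0=1, bit7=1, bit8=1 (all 1) -> maybe
Query results in order: no maybe maybe maybe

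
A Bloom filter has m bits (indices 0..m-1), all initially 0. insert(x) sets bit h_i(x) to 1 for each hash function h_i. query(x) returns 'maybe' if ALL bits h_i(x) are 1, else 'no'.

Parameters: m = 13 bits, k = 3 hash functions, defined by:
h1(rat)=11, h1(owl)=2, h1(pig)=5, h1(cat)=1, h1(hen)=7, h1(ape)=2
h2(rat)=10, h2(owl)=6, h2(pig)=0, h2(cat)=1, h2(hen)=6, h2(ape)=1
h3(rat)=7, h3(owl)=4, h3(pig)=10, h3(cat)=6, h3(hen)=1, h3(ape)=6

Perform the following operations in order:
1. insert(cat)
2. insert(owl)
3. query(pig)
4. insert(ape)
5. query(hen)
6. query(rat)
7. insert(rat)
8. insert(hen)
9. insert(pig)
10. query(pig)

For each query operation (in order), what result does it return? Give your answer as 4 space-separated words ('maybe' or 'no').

Answer: no no no maybe

Derivation:
Start: bits=0000000000000
Op 1: insert cat -> sets bits 1 6 -> bits=0100001000000
Op 2: insert owl -> sets bits 2 4 6 -> bits=0110101000000
Op 3: query pig -> checks bit0=0, bit5=0, bit10=0 (has a 0) -> no
Op 4: insert ape -> sets bits 1 2 6 -> bits=0110101000000
Op 5: query hen -> checks bit1=1, bit6=1, bit7=0 (has a 0) -> no
Op 6: query rat -> checks bit7=0, bit10=0, bit11=0 (has a 0) -> no
Op 7: insert rat -> sets bits 7 10 11 -> bits=0110101100110
Op 8: insert hen -> sets bits 1 6 7 -> bits=0110101100110
Op 9: insert pig -> sets bits 0 5 10 -> bits=1110111100110
Op 10: query pig -> checks bit0=1, bit5=1, bit10=1 (all 1) -> maybe
Query results in order: no no no maybe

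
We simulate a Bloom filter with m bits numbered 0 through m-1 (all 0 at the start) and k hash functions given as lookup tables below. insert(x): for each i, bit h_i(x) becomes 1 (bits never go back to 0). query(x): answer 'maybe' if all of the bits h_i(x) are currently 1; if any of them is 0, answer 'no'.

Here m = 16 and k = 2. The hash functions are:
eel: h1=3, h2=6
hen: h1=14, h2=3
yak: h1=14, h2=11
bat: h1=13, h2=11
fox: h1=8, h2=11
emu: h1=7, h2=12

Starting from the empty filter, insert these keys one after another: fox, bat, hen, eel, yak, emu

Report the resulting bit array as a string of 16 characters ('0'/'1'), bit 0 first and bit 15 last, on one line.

Start: bits=0000000000000000
After insert 'fox': sets bits 8 11 -> bits=0000000010010000
After insert 'bat': sets bits 11 13 -> bits=0000000010010100
After insert 'hen': sets bits 3 14 -> bits=0001000010010110
After insert 'eel': sets bits 3 6 -> bits=0001001010010110
After insert 'yak': sets bits 11 14 -> bits=0001001010010110
After insert 'emu': sets bits 7 12 -> bits=0001001110011110

Answer: 0001001110011110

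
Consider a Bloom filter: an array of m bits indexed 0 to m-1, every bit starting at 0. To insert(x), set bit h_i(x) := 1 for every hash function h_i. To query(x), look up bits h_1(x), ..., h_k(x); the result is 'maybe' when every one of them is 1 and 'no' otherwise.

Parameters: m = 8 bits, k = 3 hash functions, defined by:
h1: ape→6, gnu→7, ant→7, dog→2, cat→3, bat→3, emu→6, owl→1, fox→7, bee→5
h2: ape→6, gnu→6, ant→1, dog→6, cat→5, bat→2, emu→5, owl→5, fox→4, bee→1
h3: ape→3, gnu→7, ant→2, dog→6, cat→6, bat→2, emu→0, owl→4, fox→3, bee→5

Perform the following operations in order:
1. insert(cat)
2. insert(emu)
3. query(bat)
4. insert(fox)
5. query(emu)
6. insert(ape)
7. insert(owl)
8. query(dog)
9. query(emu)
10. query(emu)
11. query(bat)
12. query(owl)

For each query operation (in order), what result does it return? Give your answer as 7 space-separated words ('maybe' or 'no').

Start: bits=00000000
Op 1: insert cat -> sets bits 3 5 6 -> bits=00010110
Op 2: insert emu -> sets bits 0 5 6 -> bits=10010110
Op 3: query bat -> checks bit2=0, bit3=1 (has a 0) -> no
Op 4: insert fox -> sets bits 3 4 7 -> bits=10011111
Op 5: query emu -> checks bit0=1, bit5=1, bit6=1 (all 1) -> maybe
Op 6: insert ape -> sets bits 3 6 -> bits=10011111
Op 7: insert owl -> sets bits 1 4 5 -> bits=11011111
Op 8: query dog -> checks bit2=0, bit6=1 (has a 0) -> no
Op 9: query emu -> checks bit0=1, bit5=1, bit6=1 (all 1) -> maybe
Op 10: query emu -> checks bit0=1, bit5=1, bit6=1 (all 1) -> maybe
Op 11: query bat -> checks bit2=0, bit3=1 (has a 0) -> no
Op 12: query owl -> checks bit1=1, bit4=1, bit5=1 (all 1) -> maybe
Query results in order: no maybe no maybe maybe no maybe

Answer: no maybe no maybe maybe no maybe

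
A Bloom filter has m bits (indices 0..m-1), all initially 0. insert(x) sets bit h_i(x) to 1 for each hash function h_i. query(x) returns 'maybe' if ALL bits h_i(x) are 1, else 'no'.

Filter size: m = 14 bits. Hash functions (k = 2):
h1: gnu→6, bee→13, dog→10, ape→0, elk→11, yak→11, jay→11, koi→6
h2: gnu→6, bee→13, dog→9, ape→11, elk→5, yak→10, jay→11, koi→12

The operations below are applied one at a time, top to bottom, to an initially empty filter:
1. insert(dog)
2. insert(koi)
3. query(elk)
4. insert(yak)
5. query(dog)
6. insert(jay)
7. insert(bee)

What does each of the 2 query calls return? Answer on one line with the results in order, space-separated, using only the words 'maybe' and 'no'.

Answer: no maybe

Derivation:
Start: bits=00000000000000
Op 1: insert dog -> sets bits 9 10 -> bits=00000000011000
Op 2: insert koi -> sets bits 6 12 -> bits=00000010011010
Op 3: query elk -> checks bit5=0, bit11=0 (has a 0) -> no
Op 4: insert yak -> sets bits 10 11 -> bits=00000010011110
Op 5: query dog -> checks bit9=1, bit10=1 (all 1) -> maybe
Op 6: insert jay -> sets bits 11 -> bits=00000010011110
Op 7: insert bee -> sets bits 13 -> bits=00000010011111
Query results in order: no maybe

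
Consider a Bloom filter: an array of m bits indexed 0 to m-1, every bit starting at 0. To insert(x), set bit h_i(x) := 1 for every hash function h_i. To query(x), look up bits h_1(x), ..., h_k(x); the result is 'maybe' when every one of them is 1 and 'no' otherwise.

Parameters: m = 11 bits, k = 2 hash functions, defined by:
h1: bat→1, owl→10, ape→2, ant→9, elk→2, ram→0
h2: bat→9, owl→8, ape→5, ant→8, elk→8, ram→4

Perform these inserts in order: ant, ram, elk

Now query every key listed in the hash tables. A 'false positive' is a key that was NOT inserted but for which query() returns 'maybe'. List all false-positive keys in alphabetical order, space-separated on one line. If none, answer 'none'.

Start: bits=00000000000
After insert 'ant': sets bits 8 9 -> bits=00000000110
After insert 'ram': sets bits 0 4 -> bits=10001000110
After insert 'elk': sets bits 2 8 -> bits=10101000110
Not inserted: ape bat owl — query each against bits=10101000110:
query ape: checks bit2=1, bit5=0 (has a 0) -> no => not a false positive
query bat: checks bit1=0, bit9=1 (has a 0) -> no => not a false positive
query owl: checks bit8=1, bit10=0 (has a 0) -> no => not a false positive
False positives (alphabetical): none

Answer: none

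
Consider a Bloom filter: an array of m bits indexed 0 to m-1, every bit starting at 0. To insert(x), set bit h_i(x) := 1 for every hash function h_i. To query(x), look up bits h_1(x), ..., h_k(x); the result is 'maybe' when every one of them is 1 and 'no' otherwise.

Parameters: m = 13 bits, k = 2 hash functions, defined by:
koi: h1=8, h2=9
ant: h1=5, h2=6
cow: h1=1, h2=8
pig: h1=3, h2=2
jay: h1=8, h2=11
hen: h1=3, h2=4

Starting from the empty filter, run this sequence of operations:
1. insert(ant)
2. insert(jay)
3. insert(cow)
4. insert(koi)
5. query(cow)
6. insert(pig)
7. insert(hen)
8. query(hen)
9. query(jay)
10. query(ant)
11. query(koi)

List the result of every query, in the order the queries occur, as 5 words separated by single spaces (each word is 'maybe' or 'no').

Answer: maybe maybe maybe maybe maybe

Derivation:
Start: bits=0000000000000
Op 1: insert ant -> sets bits 5 6 -> bits=0000011000000
Op 2: insert jay -> sets bits 8 11 -> bits=0000011010010
Op 3: insert cow -> sets bits 1 8 -> bits=0100011010010
Op 4: insert koi -> sets bits 8 9 -> bits=0100011011010
Op 5: query cow -> checks bit1=1, bit8=1 (all 1) -> maybe
Op 6: insert pig -> sets bits 2 3 -> bits=0111011011010
Op 7: insert hen -> sets bits 3 4 -> bits=0111111011010
Op 8: query hen -> checks bit3=1, bit4=1 (all 1) -> maybe
Op 9: query jay -> checks bit8=1, bit11=1 (all 1) -> maybe
Op 10: query ant -> checks bit5=1, bit6=1 (all 1) -> maybe
Op 11: query koi -> checks bit8=1, bit9=1 (all 1) -> maybe
Query results in order: maybe maybe maybe maybe maybe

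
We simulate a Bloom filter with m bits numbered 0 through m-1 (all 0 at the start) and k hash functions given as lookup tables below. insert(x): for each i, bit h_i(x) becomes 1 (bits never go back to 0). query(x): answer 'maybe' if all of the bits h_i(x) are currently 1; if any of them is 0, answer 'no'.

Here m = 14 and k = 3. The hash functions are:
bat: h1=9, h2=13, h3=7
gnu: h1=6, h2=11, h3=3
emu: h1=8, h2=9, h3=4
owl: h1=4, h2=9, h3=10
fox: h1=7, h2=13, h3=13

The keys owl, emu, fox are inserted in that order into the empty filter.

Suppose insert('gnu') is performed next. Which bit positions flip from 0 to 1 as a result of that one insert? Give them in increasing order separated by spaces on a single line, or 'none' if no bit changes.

Start: bits=00000000000000
After insert 'owl': sets bits 4 9 10 -> bits=00001000011000
After insert 'emu': sets bits 4 8 9 -> bits=00001000111000
After insert 'fox': sets bits 7 13 -> bits=00001001111001
insert 'gnu' would touch bits 3 6 11; currently bit3=0, bit6=0, bit11=0
Bits that are 0 among those (would change 0->1): 3 6 11

Answer: 3 6 11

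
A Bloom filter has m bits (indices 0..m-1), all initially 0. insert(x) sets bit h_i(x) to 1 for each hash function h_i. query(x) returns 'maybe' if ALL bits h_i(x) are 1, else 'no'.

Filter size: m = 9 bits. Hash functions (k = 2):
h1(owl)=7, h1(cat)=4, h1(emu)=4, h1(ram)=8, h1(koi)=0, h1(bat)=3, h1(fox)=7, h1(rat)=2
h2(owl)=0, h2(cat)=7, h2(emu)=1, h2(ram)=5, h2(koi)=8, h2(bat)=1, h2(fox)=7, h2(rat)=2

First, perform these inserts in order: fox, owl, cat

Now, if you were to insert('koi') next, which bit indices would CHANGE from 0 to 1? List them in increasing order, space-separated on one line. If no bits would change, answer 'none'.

Answer: 8

Derivation:
Start: bits=000000000
After insert 'fox': sets bits 7 -> bits=000000010
After insert 'owl': sets bits 0 7 -> bits=100000010
After insert 'cat': sets bits 4 7 -> bits=100010010
insert 'koi' would touch bits 0 8; currently bit0=1, bit8=0
Bits that are 0 among those (would change 0->1): 8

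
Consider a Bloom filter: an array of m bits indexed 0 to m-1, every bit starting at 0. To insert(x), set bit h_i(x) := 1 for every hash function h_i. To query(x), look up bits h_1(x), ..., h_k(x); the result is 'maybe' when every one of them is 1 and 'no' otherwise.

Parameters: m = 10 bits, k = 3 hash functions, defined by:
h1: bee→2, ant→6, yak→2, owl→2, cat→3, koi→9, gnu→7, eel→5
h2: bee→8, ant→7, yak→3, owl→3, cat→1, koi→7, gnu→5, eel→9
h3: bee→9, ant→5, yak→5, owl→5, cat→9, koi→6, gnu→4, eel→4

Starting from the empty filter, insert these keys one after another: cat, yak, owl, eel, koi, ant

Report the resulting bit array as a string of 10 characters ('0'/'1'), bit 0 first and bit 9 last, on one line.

Answer: 0111111101

Derivation:
Start: bits=0000000000
After insert 'cat': sets bits 1 3 9 -> bits=0101000001
After insert 'yak': sets bits 2 3 5 -> bits=0111010001
After insert 'owl': sets bits 2 3 5 -> bits=0111010001
After insert 'eel': sets bits 4 5 9 -> bits=0111110001
After insert 'koi': sets bits 6 7 9 -> bits=0111111101
After insert 'ant': sets bits 5 6 7 -> bits=0111111101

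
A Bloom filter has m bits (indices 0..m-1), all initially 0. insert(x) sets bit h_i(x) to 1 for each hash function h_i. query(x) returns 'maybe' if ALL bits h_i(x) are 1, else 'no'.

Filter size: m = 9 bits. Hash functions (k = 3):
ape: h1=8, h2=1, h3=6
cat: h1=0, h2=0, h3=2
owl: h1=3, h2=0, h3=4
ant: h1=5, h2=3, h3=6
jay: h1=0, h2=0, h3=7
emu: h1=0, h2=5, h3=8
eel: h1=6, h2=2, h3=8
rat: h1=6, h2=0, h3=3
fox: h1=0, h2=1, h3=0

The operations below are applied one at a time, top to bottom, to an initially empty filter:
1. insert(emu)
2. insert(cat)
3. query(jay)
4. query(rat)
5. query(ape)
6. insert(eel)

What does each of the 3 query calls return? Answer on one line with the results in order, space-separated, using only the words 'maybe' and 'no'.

Answer: no no no

Derivation:
Start: bits=000000000
Op 1: insert emu -> sets bits 0 5 8 -> bits=100001001
Op 2: insert cat -> sets bits 0 2 -> bits=101001001
Op 3: query jay -> checks bit0=1, bit7=0 (has a 0) -> no
Op 4: query rat -> checks bit0=1, bit3=0, bit6=0 (has a 0) -> no
Op 5: query ape -> checks bit1=0, bit6=0, bit8=1 (has a 0) -> no
Op 6: insert eel -> sets bits 2 6 8 -> bits=101001101
Query results in order: no no no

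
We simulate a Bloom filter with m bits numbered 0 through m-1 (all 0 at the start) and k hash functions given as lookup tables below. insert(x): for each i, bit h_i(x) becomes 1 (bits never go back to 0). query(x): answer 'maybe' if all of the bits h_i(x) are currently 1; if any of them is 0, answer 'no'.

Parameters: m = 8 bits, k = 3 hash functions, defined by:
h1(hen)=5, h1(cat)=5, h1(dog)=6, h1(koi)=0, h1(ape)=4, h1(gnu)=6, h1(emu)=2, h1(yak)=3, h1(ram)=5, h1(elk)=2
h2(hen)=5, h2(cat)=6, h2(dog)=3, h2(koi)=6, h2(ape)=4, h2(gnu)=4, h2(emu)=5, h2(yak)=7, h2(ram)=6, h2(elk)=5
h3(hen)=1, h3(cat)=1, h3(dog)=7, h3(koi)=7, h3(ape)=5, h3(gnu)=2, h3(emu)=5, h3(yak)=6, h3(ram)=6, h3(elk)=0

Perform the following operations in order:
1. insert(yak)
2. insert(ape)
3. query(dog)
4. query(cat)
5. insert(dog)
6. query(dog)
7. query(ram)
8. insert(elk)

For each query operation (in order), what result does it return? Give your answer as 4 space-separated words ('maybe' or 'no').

Start: bits=00000000
Op 1: insert yak -> sets bits 3 6 7 -> bits=00010011
Op 2: insert ape -> sets bits 4 5 -> bits=00011111
Op 3: query dog -> checks bit3=1, bit6=1, bit7=1 (all 1) -> maybe
Op 4: query cat -> checks bit1=0, bit5=1, bit6=1 (has a 0) -> no
Op 5: insert dog -> sets bits 3 6 7 -> bits=00011111
Op 6: query dog -> checks bit3=1, bit6=1, bit7=1 (all 1) -> maybe
Op 7: query ram -> checks bit5=1, bit6=1 (all 1) -> maybe
Op 8: insert elk -> sets bits 0 2 5 -> bits=10111111
Query results in order: maybe no maybe maybe

Answer: maybe no maybe maybe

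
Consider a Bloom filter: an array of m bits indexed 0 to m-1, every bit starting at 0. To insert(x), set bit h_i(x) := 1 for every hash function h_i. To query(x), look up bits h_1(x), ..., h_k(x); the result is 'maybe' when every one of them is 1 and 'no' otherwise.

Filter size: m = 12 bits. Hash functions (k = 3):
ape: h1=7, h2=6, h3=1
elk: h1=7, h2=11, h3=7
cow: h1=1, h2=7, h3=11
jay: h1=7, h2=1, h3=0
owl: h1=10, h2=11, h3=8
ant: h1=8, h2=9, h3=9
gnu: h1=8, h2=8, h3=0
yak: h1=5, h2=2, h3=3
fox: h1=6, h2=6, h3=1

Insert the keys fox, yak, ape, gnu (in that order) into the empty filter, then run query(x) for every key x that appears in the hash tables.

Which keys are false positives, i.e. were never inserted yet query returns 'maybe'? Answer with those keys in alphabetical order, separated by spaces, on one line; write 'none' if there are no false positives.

Start: bits=000000000000
After insert 'fox': sets bits 1 6 -> bits=010000100000
After insert 'yak': sets bits 2 3 5 -> bits=011101100000
After insert 'ape': sets bits 1 6 7 -> bits=011101110000
After insert 'gnu': sets bits 0 8 -> bits=111101111000
Not inserted: ant cow elk jay owl — query each against bits=111101111000:
query ant: checks bit8=1, bit9=0 (has a 0) -> no => not a false positive
query cow: checks bit1=1, bit7=1, bit11=0 (has a 0) -> no => not a false positive
query elk: checks bit7=1, bit11=0 (has a 0) -> no => not a false positive
query jay: checks bit0=1, bit1=1, bit7=1 (all 1) -> maybe => FALSE POSITIVE
query owl: checks bit8=1, bit10=0, bit11=0 (has a 0) -> no => not a false positive
False positives (alphabetical): jay

Answer: jay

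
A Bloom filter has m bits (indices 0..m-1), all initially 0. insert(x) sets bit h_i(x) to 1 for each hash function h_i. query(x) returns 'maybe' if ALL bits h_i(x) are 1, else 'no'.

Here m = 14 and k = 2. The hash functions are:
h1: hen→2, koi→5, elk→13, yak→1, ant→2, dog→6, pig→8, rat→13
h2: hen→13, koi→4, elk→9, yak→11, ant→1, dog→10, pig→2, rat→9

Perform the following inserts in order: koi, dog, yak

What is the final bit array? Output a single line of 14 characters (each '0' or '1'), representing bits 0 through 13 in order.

Start: bits=00000000000000
After insert 'koi': sets bits 4 5 -> bits=00001100000000
After insert 'dog': sets bits 6 10 -> bits=00001110001000
After insert 'yak': sets bits 1 11 -> bits=01001110001100

Answer: 01001110001100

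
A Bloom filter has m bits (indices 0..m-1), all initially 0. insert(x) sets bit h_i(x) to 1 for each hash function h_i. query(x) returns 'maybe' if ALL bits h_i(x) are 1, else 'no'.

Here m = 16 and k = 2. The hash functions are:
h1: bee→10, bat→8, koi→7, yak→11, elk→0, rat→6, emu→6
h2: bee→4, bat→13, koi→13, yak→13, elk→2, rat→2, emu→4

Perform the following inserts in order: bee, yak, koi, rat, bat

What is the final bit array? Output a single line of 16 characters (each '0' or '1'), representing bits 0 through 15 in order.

Start: bits=0000000000000000
After insert 'bee': sets bits 4 10 -> bits=0000100000100000
After insert 'yak': sets bits 11 13 -> bits=0000100000110100
After insert 'koi': sets bits 7 13 -> bits=0000100100110100
After insert 'rat': sets bits 2 6 -> bits=0010101100110100
After insert 'bat': sets bits 8 13 -> bits=0010101110110100

Answer: 0010101110110100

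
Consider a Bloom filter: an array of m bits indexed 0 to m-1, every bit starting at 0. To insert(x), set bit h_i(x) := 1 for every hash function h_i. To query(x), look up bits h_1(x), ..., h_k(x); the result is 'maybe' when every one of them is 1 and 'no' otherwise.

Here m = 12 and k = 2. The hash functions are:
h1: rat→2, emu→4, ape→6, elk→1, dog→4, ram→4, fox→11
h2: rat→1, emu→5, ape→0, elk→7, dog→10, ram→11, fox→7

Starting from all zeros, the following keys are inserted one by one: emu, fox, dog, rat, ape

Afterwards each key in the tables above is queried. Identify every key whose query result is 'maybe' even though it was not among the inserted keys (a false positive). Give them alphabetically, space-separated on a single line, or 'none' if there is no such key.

Start: bits=000000000000
After insert 'emu': sets bits 4 5 -> bits=000011000000
After insert 'fox': sets bits 7 11 -> bits=000011010001
After insert 'dog': sets bits 4 10 -> bits=000011010011
After insert 'rat': sets bits 1 2 -> bits=011011010011
After insert 'ape': sets bits 0 6 -> bits=111011110011
Not inserted: elk ram — query each against bits=111011110011:
query elk: checks bit1=1, bit7=1 (all 1) -> maybe => FALSE POSITIVE
query ram: checks bit4=1, bit11=1 (all 1) -> maybe => FALSE POSITIVE
False positives (alphabetical): elk ram

Answer: elk ram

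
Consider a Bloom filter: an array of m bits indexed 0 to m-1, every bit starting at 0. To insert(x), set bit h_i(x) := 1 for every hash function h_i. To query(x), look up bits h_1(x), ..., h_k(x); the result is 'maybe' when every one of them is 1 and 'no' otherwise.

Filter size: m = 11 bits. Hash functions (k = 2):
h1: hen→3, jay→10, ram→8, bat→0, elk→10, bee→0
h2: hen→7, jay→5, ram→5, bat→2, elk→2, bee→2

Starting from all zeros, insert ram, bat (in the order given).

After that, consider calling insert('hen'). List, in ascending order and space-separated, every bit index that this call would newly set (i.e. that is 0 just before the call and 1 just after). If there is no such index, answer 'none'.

Answer: 3 7

Derivation:
Start: bits=00000000000
After insert 'ram': sets bits 5 8 -> bits=00000100100
After insert 'bat': sets bits 0 2 -> bits=10100100100
insert 'hen' would touch bits 3 7; currently bit3=0, bit7=0
Bits that are 0 among those (would change 0->1): 3 7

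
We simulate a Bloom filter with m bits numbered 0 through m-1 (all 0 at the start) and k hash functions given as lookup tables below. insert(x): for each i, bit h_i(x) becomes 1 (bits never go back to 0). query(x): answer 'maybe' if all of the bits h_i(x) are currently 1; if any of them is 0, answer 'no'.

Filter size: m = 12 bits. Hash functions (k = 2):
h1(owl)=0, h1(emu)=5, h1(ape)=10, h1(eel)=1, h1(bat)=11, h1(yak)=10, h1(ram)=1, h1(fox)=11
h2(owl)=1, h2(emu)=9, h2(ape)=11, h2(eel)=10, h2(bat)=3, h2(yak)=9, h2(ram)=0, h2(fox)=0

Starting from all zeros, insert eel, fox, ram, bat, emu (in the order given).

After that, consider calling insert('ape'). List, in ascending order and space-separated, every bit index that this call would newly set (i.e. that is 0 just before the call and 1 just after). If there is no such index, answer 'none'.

Start: bits=000000000000
After insert 'eel': sets bits 1 10 -> bits=010000000010
After insert 'fox': sets bits 0 11 -> bits=110000000011
After insert 'ram': sets bits 0 1 -> bits=110000000011
After insert 'bat': sets bits 3 11 -> bits=110100000011
After insert 'emu': sets bits 5 9 -> bits=110101000111
insert 'ape' would touch bits 10 11; currently bit10=1, bit11=1
Bits that are 0 among those (would change 0->1): none

Answer: none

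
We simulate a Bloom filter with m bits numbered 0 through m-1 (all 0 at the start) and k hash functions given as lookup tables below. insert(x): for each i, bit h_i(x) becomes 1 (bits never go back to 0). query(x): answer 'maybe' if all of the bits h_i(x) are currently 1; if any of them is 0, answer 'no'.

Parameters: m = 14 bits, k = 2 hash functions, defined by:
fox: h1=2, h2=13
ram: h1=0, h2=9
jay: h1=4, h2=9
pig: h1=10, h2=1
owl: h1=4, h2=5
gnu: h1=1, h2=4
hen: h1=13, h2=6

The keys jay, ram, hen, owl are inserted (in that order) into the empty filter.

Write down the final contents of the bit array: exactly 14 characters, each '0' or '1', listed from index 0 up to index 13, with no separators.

Answer: 10001110010001

Derivation:
Start: bits=00000000000000
After insert 'jay': sets bits 4 9 -> bits=00001000010000
After insert 'ram': sets bits 0 9 -> bits=10001000010000
After insert 'hen': sets bits 6 13 -> bits=10001010010001
After insert 'owl': sets bits 4 5 -> bits=10001110010001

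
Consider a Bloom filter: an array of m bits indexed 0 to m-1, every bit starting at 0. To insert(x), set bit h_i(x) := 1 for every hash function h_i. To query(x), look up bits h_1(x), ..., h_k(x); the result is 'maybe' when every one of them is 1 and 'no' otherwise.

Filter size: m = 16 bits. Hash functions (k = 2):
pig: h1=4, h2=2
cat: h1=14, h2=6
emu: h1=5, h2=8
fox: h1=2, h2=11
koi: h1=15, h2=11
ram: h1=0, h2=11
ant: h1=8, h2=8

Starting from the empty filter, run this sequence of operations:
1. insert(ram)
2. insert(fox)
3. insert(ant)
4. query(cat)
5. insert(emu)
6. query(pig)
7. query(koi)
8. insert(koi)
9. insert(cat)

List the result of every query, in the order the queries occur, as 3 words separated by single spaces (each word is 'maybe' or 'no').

Answer: no no no

Derivation:
Start: bits=0000000000000000
Op 1: insert ram -> sets bits 0 11 -> bits=1000000000010000
Op 2: insert fox -> sets bits 2 11 -> bits=1010000000010000
Op 3: insert ant -> sets bits 8 -> bits=1010000010010000
Op 4: query cat -> checks bit6=0, bit14=0 (has a 0) -> no
Op 5: insert emu -> sets bits 5 8 -> bits=1010010010010000
Op 6: query pig -> checks bit2=1, bit4=0 (has a 0) -> no
Op 7: query koi -> checks bit11=1, bit15=0 (has a 0) -> no
Op 8: insert koi -> sets bits 11 15 -> bits=1010010010010001
Op 9: insert cat -> sets bits 6 14 -> bits=1010011010010011
Query results in order: no no no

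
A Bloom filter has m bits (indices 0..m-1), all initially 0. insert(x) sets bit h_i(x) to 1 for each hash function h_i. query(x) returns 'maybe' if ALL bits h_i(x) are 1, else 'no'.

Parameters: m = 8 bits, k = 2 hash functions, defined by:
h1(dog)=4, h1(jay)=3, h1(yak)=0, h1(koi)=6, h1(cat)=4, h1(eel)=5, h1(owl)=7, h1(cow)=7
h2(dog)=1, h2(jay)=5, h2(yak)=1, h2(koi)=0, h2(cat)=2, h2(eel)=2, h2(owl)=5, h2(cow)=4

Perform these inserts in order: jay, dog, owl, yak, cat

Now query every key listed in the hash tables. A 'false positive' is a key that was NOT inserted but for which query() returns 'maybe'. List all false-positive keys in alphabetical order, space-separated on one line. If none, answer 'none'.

Start: bits=00000000
After insert 'jay': sets bits 3 5 -> bits=00010100
After insert 'dog': sets bits 1 4 -> bits=01011100
After insert 'owl': sets bits 5 7 -> bits=01011101
After insert 'yak': sets bits 0 1 -> bits=11011101
After insert 'cat': sets bits 2 4 -> bits=11111101
Not inserted: cow eel koi — query each against bits=11111101:
query cow: checks bit4=1, bit7=1 (all 1) -> maybe => FALSE POSITIVE
query eel: checks bit2=1, bit5=1 (all 1) -> maybe => FALSE POSITIVE
query koi: checks bit0=1, bit6=0 (has a 0) -> no => not a false positive
False positives (alphabetical): cow eel

Answer: cow eel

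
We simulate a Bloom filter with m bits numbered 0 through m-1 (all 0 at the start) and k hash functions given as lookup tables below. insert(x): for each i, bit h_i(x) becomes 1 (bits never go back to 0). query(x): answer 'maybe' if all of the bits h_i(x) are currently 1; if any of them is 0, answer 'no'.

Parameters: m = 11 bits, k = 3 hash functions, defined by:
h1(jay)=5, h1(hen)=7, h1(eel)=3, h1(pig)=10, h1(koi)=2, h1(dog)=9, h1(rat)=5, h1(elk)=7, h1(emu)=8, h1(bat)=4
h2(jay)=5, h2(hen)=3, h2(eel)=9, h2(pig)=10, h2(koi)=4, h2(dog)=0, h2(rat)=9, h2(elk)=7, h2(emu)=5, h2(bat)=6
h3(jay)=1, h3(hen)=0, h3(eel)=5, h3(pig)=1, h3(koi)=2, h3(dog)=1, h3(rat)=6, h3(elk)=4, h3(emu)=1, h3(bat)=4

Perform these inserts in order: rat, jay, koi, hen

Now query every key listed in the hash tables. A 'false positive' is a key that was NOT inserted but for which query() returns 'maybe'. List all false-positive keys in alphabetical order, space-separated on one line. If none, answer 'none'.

Answer: bat dog eel elk

Derivation:
Start: bits=00000000000
After insert 'rat': sets bits 5 6 9 -> bits=00000110010
After insert 'jay': sets bits 1 5 -> bits=01000110010
After insert 'koi': sets bits 2 4 -> bits=01101110010
After insert 'hen': sets bits 0 3 7 -> bits=11111111010
Not inserted: bat dog eel elk emu pig — query each against bits=11111111010:
query bat: checks bit4=1, bit6=1 (all 1) -> maybe => FALSE POSITIVE
query dog: checks bit0=1, bit1=1, bit9=1 (all 1) -> maybe => FALSE POSITIVE
query eel: checks bit3=1, bit5=1, bit9=1 (all 1) -> maybe => FALSE POSITIVE
query elk: checks bit4=1, bit7=1 (all 1) -> maybe => FALSE POSITIVE
query emu: checks bit1=1, bit5=1, bit8=0 (has a 0) -> no => not a false positive
query pig: checks bit1=1, bit10=0 (has a 0) -> no => not a false positive
False positives (alphabetical): bat dog eel elk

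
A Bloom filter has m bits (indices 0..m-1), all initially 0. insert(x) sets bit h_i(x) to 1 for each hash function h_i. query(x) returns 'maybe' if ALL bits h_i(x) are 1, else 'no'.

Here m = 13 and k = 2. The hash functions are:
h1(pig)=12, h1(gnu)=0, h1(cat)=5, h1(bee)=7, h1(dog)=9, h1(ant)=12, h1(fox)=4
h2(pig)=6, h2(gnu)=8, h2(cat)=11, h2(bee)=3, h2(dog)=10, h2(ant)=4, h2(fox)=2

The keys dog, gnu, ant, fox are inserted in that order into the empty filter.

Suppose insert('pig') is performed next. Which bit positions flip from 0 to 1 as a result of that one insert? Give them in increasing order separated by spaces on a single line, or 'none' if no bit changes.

Start: bits=0000000000000
After insert 'dog': sets bits 9 10 -> bits=0000000001100
After insert 'gnu': sets bits 0 8 -> bits=1000000011100
After insert 'ant': sets bits 4 12 -> bits=1000100011101
After insert 'fox': sets bits 2 4 -> bits=1010100011101
insert 'pig' would touch bits 6 12; currently bit6=0, bit12=1
Bits that are 0 among those (would change 0->1): 6

Answer: 6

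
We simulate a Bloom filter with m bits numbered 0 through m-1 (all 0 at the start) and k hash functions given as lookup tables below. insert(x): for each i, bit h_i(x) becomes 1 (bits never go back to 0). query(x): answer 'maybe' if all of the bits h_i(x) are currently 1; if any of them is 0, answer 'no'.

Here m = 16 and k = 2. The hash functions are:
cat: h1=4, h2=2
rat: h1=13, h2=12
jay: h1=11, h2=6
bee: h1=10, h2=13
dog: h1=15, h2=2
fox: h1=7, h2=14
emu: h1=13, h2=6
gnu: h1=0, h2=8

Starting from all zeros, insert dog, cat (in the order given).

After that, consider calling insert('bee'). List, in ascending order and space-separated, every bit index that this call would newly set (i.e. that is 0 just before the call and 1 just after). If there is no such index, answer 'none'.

Start: bits=0000000000000000
After insert 'dog': sets bits 2 15 -> bits=0010000000000001
After insert 'cat': sets bits 2 4 -> bits=0010100000000001
insert 'bee' would touch bits 10 13; currently bit10=0, bit13=0
Bits that are 0 among those (would change 0->1): 10 13

Answer: 10 13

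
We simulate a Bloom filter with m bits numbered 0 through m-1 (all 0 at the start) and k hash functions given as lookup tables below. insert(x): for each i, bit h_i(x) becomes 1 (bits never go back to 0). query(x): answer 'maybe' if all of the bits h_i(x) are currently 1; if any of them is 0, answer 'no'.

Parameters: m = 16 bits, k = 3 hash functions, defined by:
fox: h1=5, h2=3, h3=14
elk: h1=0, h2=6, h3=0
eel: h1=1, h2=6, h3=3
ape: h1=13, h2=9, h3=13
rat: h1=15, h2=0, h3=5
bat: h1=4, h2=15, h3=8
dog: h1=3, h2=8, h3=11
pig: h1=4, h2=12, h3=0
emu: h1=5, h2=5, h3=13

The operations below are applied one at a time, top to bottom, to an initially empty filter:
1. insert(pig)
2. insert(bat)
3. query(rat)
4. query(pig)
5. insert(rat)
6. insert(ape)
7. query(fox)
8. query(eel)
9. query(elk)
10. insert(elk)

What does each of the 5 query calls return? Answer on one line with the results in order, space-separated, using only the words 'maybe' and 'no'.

Answer: no maybe no no no

Derivation:
Start: bits=0000000000000000
Op 1: insert pig -> sets bits 0 4 12 -> bits=1000100000001000
Op 2: insert bat -> sets bits 4 8 15 -> bits=1000100010001001
Op 3: query rat -> checks bit0=1, bit5=0, bit15=1 (has a 0) -> no
Op 4: query pig -> checks bit0=1, bit4=1, bit12=1 (all 1) -> maybe
Op 5: insert rat -> sets bits 0 5 15 -> bits=1000110010001001
Op 6: insert ape -> sets bits 9 13 -> bits=1000110011001101
Op 7: query fox -> checks bit3=0, bit5=1, bit14=0 (has a 0) -> no
Op 8: query eel -> checks bit1=0, bit3=0, bit6=0 (has a 0) -> no
Op 9: query elk -> checks bit0=1, bit6=0 (has a 0) -> no
Op 10: insert elk -> sets bits 0 6 -> bits=1000111011001101
Query results in order: no maybe no no no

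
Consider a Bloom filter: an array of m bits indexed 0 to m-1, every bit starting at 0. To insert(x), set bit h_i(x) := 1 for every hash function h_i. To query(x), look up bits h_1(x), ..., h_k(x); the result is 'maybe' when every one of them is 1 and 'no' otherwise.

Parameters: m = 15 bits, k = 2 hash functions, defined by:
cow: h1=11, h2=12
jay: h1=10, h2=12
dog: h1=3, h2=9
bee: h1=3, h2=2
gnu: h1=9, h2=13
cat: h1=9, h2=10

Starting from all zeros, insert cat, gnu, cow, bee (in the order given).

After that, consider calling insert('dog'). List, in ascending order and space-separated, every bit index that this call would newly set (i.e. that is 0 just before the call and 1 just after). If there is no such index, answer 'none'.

Start: bits=000000000000000
After insert 'cat': sets bits 9 10 -> bits=000000000110000
After insert 'gnu': sets bits 9 13 -> bits=000000000110010
After insert 'cow': sets bits 11 12 -> bits=000000000111110
After insert 'bee': sets bits 2 3 -> bits=001100000111110
insert 'dog' would touch bits 3 9; currently bit3=1, bit9=1
Bits that are 0 among those (would change 0->1): none

Answer: none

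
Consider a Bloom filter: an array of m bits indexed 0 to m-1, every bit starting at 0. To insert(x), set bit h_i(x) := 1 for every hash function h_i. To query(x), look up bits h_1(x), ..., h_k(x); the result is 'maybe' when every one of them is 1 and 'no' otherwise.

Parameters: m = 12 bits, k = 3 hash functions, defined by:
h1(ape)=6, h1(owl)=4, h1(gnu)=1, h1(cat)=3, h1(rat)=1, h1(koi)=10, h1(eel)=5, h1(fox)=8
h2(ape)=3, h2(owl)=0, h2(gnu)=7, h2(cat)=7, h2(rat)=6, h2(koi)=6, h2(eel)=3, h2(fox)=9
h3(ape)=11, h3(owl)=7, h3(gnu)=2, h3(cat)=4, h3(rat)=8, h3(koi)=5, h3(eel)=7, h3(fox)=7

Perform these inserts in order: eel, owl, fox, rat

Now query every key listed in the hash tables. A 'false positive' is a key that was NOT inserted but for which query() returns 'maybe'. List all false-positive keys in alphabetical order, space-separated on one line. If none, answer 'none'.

Start: bits=000000000000
After insert 'eel': sets bits 3 5 7 -> bits=000101010000
After insert 'owl': sets bits 0 4 7 -> bits=100111010000
After insert 'fox': sets bits 7 8 9 -> bits=100111011100
After insert 'rat': sets bits 1 6 8 -> bits=110111111100
Not inserted: ape cat gnu koi — query each against bits=110111111100:
query ape: checks bit3=1, bit6=1, bit11=0 (has a 0) -> no => not a false positive
query cat: checks bit3=1, bit4=1, bit7=1 (all 1) -> maybe => FALSE POSITIVE
query gnu: checks bit1=1, bit2=0, bit7=1 (has a 0) -> no => not a false positive
query koi: checks bit5=1, bit6=1, bit10=0 (has a 0) -> no => not a false positive
False positives (alphabetical): cat

Answer: cat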